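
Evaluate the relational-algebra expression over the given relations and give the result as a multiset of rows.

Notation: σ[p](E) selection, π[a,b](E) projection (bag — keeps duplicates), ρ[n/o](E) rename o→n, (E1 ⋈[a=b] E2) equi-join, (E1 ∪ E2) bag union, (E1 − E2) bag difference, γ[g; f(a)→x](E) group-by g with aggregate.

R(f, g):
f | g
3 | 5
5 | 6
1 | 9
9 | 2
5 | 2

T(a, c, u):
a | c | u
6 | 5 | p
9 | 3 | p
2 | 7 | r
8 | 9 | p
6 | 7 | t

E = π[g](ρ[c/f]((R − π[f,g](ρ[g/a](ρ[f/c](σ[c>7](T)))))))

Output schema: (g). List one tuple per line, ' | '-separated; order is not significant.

Per-node cardinality:
  R → 5
  T → 5
  σ[c>7](T) → 1
  ρ[f/c](σ[c>7](T)) → 1
  ρ[g/a](ρ[f/c](σ[c>7](T))) → 1
  π[f,g](ρ[g/a](ρ[f/c](σ[c>7](T)))) → 1
  (R − π[f,g](ρ[g/a](ρ[f/c](σ[c>7](T))))) → 5
  ρ[c/f]((R − π[f,g](ρ[g/a](ρ[f/c](σ[c>7](T)))))) → 5
  π[g](ρ[c/f]((R − π[f,g](ρ[g/a](ρ[f/c](σ[c>7](T))))))) → 5

== RESULT ==
g
2
2
5
6
9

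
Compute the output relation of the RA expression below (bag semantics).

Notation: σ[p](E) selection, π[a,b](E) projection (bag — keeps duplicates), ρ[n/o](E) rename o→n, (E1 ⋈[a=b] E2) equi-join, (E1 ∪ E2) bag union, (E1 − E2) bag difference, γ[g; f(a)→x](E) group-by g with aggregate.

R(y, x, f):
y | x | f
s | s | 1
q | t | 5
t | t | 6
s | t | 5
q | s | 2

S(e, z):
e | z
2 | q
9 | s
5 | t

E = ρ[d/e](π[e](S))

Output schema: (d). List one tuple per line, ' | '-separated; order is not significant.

Per-node cardinality:
  S → 3
  π[e](S) → 3
  ρ[d/e](π[e](S)) → 3

== RESULT ==
d
2
5
9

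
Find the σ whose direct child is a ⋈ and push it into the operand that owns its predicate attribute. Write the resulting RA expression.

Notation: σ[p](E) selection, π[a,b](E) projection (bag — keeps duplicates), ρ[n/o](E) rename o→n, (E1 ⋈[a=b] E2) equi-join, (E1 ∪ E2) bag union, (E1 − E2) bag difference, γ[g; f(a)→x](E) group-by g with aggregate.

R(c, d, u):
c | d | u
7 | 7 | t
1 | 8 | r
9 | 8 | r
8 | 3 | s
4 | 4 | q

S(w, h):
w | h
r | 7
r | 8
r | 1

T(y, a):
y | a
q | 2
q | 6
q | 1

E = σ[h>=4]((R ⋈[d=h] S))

σ filters on h, owned by the right side.
E' = (R ⋈[d=h] σ[h>=4](S))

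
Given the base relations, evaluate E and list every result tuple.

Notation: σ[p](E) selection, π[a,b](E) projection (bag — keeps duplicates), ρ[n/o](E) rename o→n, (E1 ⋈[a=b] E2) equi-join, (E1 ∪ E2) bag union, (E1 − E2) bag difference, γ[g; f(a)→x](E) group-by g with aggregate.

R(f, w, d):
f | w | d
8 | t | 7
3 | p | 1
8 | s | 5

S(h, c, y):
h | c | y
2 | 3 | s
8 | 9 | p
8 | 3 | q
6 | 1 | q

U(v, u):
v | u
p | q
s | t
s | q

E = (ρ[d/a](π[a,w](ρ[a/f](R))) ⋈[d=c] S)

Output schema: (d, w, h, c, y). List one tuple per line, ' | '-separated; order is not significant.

Subexpression sizes:
  R → 3
  ρ[a/f](R) → 3
  π[a,w](ρ[a/f](R)) → 3
  ρ[d/a](π[a,w](ρ[a/f](R))) → 3
  S → 4
  (ρ[d/a](π[a,w](ρ[a/f](R))) ⋈[d=c] S) → 2

== RESULT ==
d | w | h | c | y
3 | p | 2 | 3 | s
3 | p | 8 | 3 | q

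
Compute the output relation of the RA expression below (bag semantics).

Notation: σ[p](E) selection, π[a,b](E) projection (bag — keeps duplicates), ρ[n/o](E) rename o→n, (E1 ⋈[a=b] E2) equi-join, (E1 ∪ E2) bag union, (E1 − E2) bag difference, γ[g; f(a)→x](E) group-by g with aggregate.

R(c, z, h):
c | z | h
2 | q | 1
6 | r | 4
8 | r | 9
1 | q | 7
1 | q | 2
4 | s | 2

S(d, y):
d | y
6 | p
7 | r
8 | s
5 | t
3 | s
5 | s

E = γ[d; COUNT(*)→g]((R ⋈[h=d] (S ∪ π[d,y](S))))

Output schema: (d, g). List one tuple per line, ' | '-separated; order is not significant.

Row counts bottom-up:
  R → 6
  S → 6
  S → 6
  π[d,y](S) → 6
  (S ∪ π[d,y](S)) → 12
  (R ⋈[h=d] (S ∪ π[d,y](S))) → 2
  γ[d; COUNT(*)→g]((R ⋈[h=d] (S ∪ π[d,y](S)))) → 1

== RESULT ==
d | g
7 | 2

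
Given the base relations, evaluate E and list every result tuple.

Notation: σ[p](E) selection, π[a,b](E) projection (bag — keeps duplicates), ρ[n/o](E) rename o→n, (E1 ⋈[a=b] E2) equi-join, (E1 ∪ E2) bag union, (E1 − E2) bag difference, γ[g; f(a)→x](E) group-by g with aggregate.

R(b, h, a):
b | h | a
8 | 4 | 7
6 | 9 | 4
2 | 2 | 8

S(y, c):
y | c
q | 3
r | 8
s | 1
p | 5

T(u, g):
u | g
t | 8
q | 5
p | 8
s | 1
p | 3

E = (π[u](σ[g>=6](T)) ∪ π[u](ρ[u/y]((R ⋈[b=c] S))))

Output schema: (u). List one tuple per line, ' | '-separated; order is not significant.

Subexpression sizes:
  T → 5
  σ[g>=6](T) → 2
  π[u](σ[g>=6](T)) → 2
  R → 3
  S → 4
  (R ⋈[b=c] S) → 1
  ρ[u/y]((R ⋈[b=c] S)) → 1
  π[u](ρ[u/y]((R ⋈[b=c] S))) → 1
  (π[u](σ[g>=6](T)) ∪ π[u](ρ[u/y]((R ⋈[b=c] S)))) → 3

== RESULT ==
u
p
r
t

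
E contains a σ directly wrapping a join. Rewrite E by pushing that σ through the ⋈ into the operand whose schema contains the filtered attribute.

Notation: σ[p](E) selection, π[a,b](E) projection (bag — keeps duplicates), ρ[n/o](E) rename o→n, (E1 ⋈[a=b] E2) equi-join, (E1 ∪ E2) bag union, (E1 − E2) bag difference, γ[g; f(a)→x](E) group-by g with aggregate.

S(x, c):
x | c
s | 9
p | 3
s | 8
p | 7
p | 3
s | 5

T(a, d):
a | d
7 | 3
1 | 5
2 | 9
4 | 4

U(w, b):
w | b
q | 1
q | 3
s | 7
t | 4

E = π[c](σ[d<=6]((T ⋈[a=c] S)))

σ filters on d, owned by the left side.
E' = π[c]((σ[d<=6](T) ⋈[a=c] S))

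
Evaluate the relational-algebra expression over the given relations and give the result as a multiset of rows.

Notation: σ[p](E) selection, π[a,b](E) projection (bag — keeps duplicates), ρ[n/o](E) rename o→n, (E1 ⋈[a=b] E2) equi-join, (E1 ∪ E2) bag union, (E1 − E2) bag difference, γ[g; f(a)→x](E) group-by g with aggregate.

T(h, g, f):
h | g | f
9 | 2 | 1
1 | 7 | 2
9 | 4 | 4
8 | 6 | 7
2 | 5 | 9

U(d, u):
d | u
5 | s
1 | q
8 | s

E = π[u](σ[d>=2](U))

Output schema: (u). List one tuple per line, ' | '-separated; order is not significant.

Per-node cardinality:
  U → 3
  σ[d>=2](U) → 2
  π[u](σ[d>=2](U)) → 2

== RESULT ==
u
s
s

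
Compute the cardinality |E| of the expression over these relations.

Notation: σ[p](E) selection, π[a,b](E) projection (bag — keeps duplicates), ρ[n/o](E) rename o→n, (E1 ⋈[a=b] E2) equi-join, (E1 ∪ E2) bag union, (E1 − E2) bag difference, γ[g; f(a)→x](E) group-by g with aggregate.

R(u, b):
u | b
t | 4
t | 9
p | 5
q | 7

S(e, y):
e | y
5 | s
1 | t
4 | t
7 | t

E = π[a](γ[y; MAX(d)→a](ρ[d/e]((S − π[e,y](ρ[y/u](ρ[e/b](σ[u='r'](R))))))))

Row counts bottom-up:
  S → 4
  R → 4
  σ[u='r'](R) → 0
  ρ[e/b](σ[u='r'](R)) → 0
  ρ[y/u](ρ[e/b](σ[u='r'](R))) → 0
  π[e,y](ρ[y/u](ρ[e/b](σ[u='r'](R)))) → 0
  (S − π[e,y](ρ[y/u](ρ[e/b](σ[u='r'](R))))) → 4
  ρ[d/e]((S − π[e,y](ρ[y/u](ρ[e/b](σ[u='r'](R)))))) → 4
  γ[y; MAX(d)→a](ρ[d/e]((S − π[e,y](ρ[y/u](ρ[e/b](σ[u='r'](R))))))) → 2
  π[a](γ[y; MAX(d)→a](ρ[d/e]((S − π[e,y](ρ[y/u](ρ[e/b](σ[u='r'](R)))))))) → 2

|E| = 2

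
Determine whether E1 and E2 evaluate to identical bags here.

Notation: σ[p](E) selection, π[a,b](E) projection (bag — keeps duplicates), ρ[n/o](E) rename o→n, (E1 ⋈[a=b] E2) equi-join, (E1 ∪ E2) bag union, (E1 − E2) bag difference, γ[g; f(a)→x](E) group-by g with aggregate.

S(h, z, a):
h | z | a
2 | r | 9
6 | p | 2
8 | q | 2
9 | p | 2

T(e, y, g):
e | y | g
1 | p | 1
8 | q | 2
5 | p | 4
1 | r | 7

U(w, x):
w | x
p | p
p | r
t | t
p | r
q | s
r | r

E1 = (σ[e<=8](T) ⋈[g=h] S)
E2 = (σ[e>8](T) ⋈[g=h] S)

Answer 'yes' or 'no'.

E1 per-node cardinality:
  T → 4
  σ[e<=8](T) → 4
  S → 4
  (σ[e<=8](T) ⋈[g=h] S) → 1
E2 per-node cardinality:
  T → 4
  σ[e>8](T) → 0
  S → 4
  (σ[e>8](T) ⋈[g=h] S) → 0

E1 result:
e | y | g | h | z | a
8 | q | 2 | 2 | r | 9
E2 result:
e | y | g | h | z | a
(0 rows)
Witness: (8, 'q', 2, 2, 'r', 9) appears 1× in E1 but 0× in E2.

no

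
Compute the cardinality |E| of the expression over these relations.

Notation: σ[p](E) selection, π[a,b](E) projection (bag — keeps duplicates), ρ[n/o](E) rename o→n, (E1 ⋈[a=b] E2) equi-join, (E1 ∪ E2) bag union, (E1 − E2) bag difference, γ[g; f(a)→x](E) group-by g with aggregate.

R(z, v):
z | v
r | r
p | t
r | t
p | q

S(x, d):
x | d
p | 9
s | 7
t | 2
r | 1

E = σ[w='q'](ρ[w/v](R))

Per-node cardinality:
  R → 4
  ρ[w/v](R) → 4
  σ[w='q'](ρ[w/v](R)) → 1

|E| = 1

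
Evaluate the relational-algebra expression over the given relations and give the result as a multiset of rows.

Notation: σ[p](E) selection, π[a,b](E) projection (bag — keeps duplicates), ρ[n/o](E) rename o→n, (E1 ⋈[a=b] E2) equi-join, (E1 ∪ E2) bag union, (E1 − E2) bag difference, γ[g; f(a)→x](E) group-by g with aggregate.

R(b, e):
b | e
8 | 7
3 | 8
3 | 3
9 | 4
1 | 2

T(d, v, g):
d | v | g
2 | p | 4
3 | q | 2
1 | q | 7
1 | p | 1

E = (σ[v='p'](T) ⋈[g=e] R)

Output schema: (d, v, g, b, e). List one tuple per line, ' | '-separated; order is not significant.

Stepwise |·|:
  T → 4
  σ[v='p'](T) → 2
  R → 5
  (σ[v='p'](T) ⋈[g=e] R) → 1

== RESULT ==
d | v | g | b | e
2 | p | 4 | 9 | 4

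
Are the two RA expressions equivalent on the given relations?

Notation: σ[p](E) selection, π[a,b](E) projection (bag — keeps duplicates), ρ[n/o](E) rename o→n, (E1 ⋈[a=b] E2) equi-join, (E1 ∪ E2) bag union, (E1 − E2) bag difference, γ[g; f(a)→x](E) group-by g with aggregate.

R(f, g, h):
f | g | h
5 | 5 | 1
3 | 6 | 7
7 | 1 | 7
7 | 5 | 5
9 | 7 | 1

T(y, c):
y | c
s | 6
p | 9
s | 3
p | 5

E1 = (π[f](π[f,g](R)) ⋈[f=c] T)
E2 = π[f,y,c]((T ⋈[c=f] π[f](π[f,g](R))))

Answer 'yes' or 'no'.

E1 per-node cardinality:
  R → 5
  π[f,g](R) → 5
  π[f](π[f,g](R)) → 5
  T → 4
  (π[f](π[f,g](R)) ⋈[f=c] T) → 3
E2 per-node cardinality:
  T → 4
  R → 5
  π[f,g](R) → 5
  π[f](π[f,g](R)) → 5
  (T ⋈[c=f] π[f](π[f,g](R))) → 3
  π[f,y,c]((T ⋈[c=f] π[f](π[f,g](R)))) → 3

E1 and E2 produce the same multiset:
f | y | c
3 | s | 3
5 | p | 5
9 | p | 9

yes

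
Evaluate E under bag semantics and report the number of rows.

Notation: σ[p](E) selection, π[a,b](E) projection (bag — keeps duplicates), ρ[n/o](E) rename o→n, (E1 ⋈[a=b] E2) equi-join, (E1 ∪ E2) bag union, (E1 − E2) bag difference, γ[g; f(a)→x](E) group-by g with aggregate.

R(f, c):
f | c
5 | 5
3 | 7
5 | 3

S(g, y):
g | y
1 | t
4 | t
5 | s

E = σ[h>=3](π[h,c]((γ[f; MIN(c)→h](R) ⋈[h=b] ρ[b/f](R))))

Row counts bottom-up:
  R → 3
  γ[f; MIN(c)→h](R) → 2
  R → 3
  ρ[b/f](R) → 3
  (γ[f; MIN(c)→h](R) ⋈[h=b] ρ[b/f](R)) → 1
  π[h,c]((γ[f; MIN(c)→h](R) ⋈[h=b] ρ[b/f](R))) → 1
  σ[h>=3](π[h,c]((γ[f; MIN(c)→h](R) ⋈[h=b] ρ[b/f](R)))) → 1

|E| = 1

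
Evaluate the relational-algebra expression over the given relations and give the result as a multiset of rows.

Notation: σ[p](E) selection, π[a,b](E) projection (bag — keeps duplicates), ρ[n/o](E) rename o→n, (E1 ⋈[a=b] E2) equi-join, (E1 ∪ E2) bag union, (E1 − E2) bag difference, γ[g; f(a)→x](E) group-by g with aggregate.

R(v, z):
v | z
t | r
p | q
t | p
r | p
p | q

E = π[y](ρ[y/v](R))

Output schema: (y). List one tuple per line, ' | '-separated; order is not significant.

Stepwise |·|:
  R → 5
  ρ[y/v](R) → 5
  π[y](ρ[y/v](R)) → 5

== RESULT ==
y
p
p
r
t
t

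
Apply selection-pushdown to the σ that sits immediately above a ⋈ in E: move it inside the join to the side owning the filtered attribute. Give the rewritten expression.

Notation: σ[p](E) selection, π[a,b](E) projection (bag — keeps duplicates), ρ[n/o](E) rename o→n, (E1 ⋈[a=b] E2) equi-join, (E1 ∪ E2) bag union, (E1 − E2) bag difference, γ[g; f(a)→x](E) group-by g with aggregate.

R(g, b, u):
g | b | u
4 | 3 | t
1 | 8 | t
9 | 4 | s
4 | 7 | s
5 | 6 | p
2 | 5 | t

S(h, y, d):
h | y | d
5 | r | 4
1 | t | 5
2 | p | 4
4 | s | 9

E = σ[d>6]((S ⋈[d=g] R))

σ filters on d, owned by the left side.
E' = (σ[d>6](S) ⋈[d=g] R)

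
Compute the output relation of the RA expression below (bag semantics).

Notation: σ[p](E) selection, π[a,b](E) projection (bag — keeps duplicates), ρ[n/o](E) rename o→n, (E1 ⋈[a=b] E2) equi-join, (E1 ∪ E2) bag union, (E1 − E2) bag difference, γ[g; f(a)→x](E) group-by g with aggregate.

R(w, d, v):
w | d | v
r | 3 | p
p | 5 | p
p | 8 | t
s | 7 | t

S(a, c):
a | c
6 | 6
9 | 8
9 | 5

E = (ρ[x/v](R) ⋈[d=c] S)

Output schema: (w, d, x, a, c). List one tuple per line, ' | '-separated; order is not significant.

Row counts bottom-up:
  R → 4
  ρ[x/v](R) → 4
  S → 3
  (ρ[x/v](R) ⋈[d=c] S) → 2

== RESULT ==
w | d | x | a | c
p | 5 | p | 9 | 5
p | 8 | t | 9 | 8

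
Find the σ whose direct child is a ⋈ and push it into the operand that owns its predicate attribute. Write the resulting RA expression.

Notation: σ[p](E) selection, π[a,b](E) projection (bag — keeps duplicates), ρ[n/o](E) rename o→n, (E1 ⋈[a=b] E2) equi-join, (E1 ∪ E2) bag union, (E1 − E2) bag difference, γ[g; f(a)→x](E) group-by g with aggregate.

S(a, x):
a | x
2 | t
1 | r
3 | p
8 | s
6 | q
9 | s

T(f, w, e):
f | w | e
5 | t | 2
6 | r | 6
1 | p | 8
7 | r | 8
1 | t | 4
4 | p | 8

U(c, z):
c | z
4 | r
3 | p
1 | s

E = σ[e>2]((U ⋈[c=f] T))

σ filters on e, owned by the right side.
E' = (U ⋈[c=f] σ[e>2](T))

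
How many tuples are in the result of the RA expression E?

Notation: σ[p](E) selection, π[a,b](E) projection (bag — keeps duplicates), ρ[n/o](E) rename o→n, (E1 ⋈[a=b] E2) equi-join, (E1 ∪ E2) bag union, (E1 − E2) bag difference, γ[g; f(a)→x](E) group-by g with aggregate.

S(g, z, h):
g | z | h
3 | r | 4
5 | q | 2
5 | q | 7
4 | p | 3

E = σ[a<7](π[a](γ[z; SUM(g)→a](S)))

Subexpression sizes:
  S → 4
  γ[z; SUM(g)→a](S) → 3
  π[a](γ[z; SUM(g)→a](S)) → 3
  σ[a<7](π[a](γ[z; SUM(g)→a](S))) → 2

|E| = 2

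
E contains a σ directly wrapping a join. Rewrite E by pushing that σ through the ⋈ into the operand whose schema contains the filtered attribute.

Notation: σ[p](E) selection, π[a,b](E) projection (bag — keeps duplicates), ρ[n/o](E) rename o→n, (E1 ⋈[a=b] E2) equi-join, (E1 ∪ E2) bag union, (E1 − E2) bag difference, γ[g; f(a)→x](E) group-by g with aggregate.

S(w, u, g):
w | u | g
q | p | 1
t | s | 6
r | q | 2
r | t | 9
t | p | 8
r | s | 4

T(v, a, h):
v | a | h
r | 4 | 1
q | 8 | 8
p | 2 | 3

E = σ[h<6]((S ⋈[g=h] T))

σ filters on h, owned by the right side.
E' = (S ⋈[g=h] σ[h<6](T))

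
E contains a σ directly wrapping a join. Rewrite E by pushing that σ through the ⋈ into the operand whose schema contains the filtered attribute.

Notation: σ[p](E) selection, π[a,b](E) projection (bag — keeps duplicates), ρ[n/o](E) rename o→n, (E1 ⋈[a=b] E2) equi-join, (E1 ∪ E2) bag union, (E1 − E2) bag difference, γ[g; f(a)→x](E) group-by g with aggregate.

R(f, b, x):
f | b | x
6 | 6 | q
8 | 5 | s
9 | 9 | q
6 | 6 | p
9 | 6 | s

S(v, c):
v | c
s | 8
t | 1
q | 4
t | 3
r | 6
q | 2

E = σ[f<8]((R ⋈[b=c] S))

σ filters on f, owned by the left side.
E' = (σ[f<8](R) ⋈[b=c] S)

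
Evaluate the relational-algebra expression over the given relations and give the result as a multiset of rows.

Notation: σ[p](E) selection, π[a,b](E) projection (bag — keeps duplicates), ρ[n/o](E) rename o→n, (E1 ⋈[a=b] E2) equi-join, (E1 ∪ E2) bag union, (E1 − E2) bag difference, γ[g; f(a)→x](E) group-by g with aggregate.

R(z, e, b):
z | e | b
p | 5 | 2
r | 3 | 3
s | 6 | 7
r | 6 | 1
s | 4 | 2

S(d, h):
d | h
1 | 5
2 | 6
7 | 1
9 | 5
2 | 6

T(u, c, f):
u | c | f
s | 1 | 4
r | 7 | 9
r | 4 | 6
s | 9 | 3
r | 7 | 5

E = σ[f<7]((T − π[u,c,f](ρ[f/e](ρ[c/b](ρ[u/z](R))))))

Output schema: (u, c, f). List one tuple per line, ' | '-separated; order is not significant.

Subexpression sizes:
  T → 5
  R → 5
  ρ[u/z](R) → 5
  ρ[c/b](ρ[u/z](R)) → 5
  ρ[f/e](ρ[c/b](ρ[u/z](R))) → 5
  π[u,c,f](ρ[f/e](ρ[c/b](ρ[u/z](R)))) → 5
  (T − π[u,c,f](ρ[f/e](ρ[c/b](ρ[u/z](R))))) → 5
  σ[f<7]((T − π[u,c,f](ρ[f/e](ρ[c/b](ρ[u/z](R)))))) → 4

== RESULT ==
u | c | f
r | 4 | 6
r | 7 | 5
s | 1 | 4
s | 9 | 3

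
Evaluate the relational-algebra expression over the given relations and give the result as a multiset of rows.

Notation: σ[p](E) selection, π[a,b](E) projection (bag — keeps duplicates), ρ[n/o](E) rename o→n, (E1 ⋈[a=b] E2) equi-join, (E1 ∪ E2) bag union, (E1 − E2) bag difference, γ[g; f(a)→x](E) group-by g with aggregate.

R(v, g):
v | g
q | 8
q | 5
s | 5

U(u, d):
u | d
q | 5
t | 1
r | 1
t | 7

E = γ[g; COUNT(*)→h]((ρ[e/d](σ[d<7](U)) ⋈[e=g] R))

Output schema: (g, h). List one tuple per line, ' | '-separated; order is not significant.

Stepwise |·|:
  U → 4
  σ[d<7](U) → 3
  ρ[e/d](σ[d<7](U)) → 3
  R → 3
  (ρ[e/d](σ[d<7](U)) ⋈[e=g] R) → 2
  γ[g; COUNT(*)→h]((ρ[e/d](σ[d<7](U)) ⋈[e=g] R)) → 1

== RESULT ==
g | h
5 | 2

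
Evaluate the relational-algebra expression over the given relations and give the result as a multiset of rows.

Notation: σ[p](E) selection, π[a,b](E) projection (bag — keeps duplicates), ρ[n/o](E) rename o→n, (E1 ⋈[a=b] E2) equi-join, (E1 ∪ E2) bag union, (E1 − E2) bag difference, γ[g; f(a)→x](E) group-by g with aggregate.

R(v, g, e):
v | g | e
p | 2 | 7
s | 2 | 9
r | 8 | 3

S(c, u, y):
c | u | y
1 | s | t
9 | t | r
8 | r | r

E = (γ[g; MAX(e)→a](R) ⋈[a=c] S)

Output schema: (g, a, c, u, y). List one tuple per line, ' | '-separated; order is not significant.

Per-node cardinality:
  R → 3
  γ[g; MAX(e)→a](R) → 2
  S → 3
  (γ[g; MAX(e)→a](R) ⋈[a=c] S) → 1

== RESULT ==
g | a | c | u | y
2 | 9 | 9 | t | r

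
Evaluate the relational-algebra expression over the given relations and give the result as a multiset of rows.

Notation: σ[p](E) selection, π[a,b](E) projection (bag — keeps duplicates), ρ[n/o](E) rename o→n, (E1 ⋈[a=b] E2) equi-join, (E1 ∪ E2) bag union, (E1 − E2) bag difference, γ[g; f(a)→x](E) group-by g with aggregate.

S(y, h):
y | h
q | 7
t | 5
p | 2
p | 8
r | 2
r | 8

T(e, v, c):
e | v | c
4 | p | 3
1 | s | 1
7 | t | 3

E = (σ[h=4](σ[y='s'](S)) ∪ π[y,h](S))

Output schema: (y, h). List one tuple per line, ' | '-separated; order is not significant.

Stepwise |·|:
  S → 6
  σ[y='s'](S) → 0
  σ[h=4](σ[y='s'](S)) → 0
  S → 6
  π[y,h](S) → 6
  (σ[h=4](σ[y='s'](S)) ∪ π[y,h](S)) → 6

== RESULT ==
y | h
p | 2
p | 8
q | 7
r | 2
r | 8
t | 5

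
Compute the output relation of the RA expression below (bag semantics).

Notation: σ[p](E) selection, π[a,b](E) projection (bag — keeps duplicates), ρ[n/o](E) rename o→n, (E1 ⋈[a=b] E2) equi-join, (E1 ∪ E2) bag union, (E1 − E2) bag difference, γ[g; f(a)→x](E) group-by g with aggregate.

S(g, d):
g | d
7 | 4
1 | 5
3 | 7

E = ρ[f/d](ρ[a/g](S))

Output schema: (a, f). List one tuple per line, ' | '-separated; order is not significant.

Per-node cardinality:
  S → 3
  ρ[a/g](S) → 3
  ρ[f/d](ρ[a/g](S)) → 3

== RESULT ==
a | f
1 | 5
3 | 7
7 | 4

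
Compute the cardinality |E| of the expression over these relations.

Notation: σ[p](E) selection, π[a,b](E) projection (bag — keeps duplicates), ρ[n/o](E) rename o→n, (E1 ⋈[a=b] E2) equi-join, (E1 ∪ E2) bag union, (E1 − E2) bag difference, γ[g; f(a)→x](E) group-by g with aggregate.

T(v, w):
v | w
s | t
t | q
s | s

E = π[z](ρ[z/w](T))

Stepwise |·|:
  T → 3
  ρ[z/w](T) → 3
  π[z](ρ[z/w](T)) → 3

|E| = 3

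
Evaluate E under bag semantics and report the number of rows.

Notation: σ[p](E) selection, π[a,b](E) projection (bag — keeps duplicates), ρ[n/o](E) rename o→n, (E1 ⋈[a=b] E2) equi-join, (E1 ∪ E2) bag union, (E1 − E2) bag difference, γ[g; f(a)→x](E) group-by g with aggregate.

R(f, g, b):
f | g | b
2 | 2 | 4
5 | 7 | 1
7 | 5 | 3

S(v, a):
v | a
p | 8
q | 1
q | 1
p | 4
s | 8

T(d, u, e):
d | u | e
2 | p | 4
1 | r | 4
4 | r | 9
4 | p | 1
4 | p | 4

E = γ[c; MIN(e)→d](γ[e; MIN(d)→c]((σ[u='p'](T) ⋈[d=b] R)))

Row counts bottom-up:
  T → 5
  σ[u='p'](T) → 3
  R → 3
  (σ[u='p'](T) ⋈[d=b] R) → 2
  γ[e; MIN(d)→c]((σ[u='p'](T) ⋈[d=b] R)) → 2
  γ[c; MIN(e)→d](γ[e; MIN(d)→c]((σ[u='p'](T) ⋈[d=b] R))) → 1

|E| = 1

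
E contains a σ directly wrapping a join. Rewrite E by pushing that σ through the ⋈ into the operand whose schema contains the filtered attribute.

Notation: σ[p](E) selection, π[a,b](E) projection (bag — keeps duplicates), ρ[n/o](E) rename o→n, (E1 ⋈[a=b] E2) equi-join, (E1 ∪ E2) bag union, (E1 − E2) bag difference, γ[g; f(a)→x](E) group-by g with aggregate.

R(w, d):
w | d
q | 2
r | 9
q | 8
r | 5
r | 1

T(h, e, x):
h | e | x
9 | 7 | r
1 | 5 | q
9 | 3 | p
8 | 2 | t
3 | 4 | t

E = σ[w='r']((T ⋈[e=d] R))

σ filters on w, owned by the right side.
E' = (T ⋈[e=d] σ[w='r'](R))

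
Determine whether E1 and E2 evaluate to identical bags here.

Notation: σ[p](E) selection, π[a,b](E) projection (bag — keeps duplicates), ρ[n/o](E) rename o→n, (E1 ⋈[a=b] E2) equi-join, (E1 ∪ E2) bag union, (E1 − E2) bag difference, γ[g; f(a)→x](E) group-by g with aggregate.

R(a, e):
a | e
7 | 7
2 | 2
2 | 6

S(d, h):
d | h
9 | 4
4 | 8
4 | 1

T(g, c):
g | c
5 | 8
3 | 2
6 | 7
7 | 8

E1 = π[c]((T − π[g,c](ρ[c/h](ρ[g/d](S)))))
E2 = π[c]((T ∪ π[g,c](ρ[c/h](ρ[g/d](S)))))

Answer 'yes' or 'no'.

E1 stepwise |·|:
  T → 4
  S → 3
  ρ[g/d](S) → 3
  ρ[c/h](ρ[g/d](S)) → 3
  π[g,c](ρ[c/h](ρ[g/d](S))) → 3
  (T − π[g,c](ρ[c/h](ρ[g/d](S)))) → 4
  π[c]((T − π[g,c](ρ[c/h](ρ[g/d](S))))) → 4
E2 stepwise |·|:
  T → 4
  S → 3
  ρ[g/d](S) → 3
  ρ[c/h](ρ[g/d](S)) → 3
  π[g,c](ρ[c/h](ρ[g/d](S))) → 3
  (T ∪ π[g,c](ρ[c/h](ρ[g/d](S)))) → 7
  π[c]((T ∪ π[g,c](ρ[c/h](ρ[g/d](S))))) → 7

E1 result:
c
2
7
8
8
E2 result:
c
1
2
4
7
8
8
8
Witness: (8,) appears 2× in E1 but 3× in E2.

no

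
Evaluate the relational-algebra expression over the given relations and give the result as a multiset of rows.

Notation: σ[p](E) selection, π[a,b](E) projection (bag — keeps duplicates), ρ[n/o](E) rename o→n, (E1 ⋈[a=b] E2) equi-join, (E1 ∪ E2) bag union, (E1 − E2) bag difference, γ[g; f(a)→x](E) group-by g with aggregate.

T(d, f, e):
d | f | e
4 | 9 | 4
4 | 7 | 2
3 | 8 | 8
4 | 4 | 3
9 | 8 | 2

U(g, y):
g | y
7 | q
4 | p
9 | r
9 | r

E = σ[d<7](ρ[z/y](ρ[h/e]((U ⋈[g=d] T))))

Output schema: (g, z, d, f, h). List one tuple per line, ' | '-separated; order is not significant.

Stepwise |·|:
  U → 4
  T → 5
  (U ⋈[g=d] T) → 5
  ρ[h/e]((U ⋈[g=d] T)) → 5
  ρ[z/y](ρ[h/e]((U ⋈[g=d] T))) → 5
  σ[d<7](ρ[z/y](ρ[h/e]((U ⋈[g=d] T)))) → 3

== RESULT ==
g | z | d | f | h
4 | p | 4 | 4 | 3
4 | p | 4 | 7 | 2
4 | p | 4 | 9 | 4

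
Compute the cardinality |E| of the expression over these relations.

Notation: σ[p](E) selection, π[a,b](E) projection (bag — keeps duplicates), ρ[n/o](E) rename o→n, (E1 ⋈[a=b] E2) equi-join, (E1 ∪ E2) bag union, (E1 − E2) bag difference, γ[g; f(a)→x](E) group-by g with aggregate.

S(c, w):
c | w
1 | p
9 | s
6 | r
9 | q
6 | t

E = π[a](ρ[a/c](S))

Per-node cardinality:
  S → 5
  ρ[a/c](S) → 5
  π[a](ρ[a/c](S)) → 5

|E| = 5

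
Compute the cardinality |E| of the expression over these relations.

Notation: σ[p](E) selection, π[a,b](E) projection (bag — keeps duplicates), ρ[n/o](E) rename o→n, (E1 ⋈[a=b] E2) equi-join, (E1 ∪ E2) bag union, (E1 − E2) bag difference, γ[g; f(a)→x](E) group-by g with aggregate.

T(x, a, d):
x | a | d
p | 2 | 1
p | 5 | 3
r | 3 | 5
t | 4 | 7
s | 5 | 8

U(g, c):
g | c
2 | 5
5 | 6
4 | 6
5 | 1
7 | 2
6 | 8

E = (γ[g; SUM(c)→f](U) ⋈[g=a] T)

Row counts bottom-up:
  U → 6
  γ[g; SUM(c)→f](U) → 5
  T → 5
  (γ[g; SUM(c)→f](U) ⋈[g=a] T) → 4

|E| = 4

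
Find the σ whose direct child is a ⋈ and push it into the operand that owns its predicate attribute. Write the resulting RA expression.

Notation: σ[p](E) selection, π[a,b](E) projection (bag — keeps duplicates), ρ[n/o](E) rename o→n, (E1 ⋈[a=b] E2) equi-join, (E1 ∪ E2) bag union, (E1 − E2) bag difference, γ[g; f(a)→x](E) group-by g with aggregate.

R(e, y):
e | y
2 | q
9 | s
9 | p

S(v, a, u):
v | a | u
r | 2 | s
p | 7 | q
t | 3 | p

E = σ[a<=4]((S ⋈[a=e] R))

σ filters on a, owned by the left side.
E' = (σ[a<=4](S) ⋈[a=e] R)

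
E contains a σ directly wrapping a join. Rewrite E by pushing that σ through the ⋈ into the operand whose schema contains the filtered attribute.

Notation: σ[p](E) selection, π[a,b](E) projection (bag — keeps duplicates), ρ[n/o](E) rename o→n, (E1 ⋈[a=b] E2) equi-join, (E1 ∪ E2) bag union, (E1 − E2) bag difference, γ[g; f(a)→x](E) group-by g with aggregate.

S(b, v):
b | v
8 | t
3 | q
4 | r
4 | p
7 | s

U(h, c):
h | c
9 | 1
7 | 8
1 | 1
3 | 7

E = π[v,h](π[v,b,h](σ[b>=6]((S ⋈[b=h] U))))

σ filters on b, owned by the left side.
E' = π[v,h](π[v,b,h]((σ[b>=6](S) ⋈[b=h] U)))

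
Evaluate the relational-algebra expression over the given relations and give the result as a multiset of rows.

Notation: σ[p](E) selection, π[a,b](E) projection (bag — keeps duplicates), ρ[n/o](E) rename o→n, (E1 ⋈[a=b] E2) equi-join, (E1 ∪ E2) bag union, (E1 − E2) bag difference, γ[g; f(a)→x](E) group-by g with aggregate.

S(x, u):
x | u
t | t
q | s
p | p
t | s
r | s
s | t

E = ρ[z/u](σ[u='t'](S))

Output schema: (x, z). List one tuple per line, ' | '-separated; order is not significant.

Subexpression sizes:
  S → 6
  σ[u='t'](S) → 2
  ρ[z/u](σ[u='t'](S)) → 2

== RESULT ==
x | z
s | t
t | t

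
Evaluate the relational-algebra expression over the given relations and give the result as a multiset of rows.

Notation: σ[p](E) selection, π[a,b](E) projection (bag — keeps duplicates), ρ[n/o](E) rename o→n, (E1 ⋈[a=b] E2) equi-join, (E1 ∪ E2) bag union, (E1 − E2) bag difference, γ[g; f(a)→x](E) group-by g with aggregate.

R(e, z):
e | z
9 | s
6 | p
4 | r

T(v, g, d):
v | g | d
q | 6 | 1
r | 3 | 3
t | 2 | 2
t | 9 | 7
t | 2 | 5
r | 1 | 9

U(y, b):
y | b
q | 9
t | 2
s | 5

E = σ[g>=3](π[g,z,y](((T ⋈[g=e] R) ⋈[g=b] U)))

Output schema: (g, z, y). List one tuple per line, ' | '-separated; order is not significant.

Subexpression sizes:
  T → 6
  R → 3
  (T ⋈[g=e] R) → 2
  U → 3
  ((T ⋈[g=e] R) ⋈[g=b] U) → 1
  π[g,z,y](((T ⋈[g=e] R) ⋈[g=b] U)) → 1
  σ[g>=3](π[g,z,y](((T ⋈[g=e] R) ⋈[g=b] U))) → 1

== RESULT ==
g | z | y
9 | s | q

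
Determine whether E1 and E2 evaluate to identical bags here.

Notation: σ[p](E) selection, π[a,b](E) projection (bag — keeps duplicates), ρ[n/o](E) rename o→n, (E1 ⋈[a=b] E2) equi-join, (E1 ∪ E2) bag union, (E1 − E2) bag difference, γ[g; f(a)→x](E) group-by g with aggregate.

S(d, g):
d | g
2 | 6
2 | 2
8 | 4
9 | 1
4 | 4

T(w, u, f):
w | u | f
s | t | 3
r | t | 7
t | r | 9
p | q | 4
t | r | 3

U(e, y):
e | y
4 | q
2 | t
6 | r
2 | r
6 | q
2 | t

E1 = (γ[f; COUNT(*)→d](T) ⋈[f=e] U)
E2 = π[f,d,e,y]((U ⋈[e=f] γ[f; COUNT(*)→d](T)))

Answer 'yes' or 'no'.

E1 row counts bottom-up:
  T → 5
  γ[f; COUNT(*)→d](T) → 4
  U → 6
  (γ[f; COUNT(*)→d](T) ⋈[f=e] U) → 1
E2 row counts bottom-up:
  U → 6
  T → 5
  γ[f; COUNT(*)→d](T) → 4
  (U ⋈[e=f] γ[f; COUNT(*)→d](T)) → 1
  π[f,d,e,y]((U ⋈[e=f] γ[f; COUNT(*)→d](T))) → 1

E1 and E2 produce the same multiset:
f | d | e | y
4 | 1 | 4 | q

yes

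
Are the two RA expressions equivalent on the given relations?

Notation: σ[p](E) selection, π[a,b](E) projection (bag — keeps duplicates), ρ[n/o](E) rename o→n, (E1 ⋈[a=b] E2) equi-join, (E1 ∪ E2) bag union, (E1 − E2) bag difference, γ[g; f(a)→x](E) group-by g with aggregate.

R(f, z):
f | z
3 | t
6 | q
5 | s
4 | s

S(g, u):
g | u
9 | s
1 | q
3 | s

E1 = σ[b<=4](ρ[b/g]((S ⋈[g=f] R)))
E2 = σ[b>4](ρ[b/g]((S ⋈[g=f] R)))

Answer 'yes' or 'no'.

E1 subexpression sizes:
  S → 3
  R → 4
  (S ⋈[g=f] R) → 1
  ρ[b/g]((S ⋈[g=f] R)) → 1
  σ[b<=4](ρ[b/g]((S ⋈[g=f] R))) → 1
E2 subexpression sizes:
  S → 3
  R → 4
  (S ⋈[g=f] R) → 1
  ρ[b/g]((S ⋈[g=f] R)) → 1
  σ[b>4](ρ[b/g]((S ⋈[g=f] R))) → 0

E1 result:
b | u | f | z
3 | s | 3 | t
E2 result:
b | u | f | z
(0 rows)
Witness: (3, 's', 3, 't') appears 1× in E1 but 0× in E2.

no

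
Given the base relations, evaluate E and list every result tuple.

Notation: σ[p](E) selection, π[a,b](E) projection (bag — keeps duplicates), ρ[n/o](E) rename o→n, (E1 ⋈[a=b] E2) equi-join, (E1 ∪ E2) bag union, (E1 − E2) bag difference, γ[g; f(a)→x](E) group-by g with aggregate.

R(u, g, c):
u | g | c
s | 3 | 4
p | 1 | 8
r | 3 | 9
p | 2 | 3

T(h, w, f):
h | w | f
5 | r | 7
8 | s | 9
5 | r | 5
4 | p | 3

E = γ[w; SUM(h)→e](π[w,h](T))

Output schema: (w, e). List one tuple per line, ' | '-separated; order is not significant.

Per-node cardinality:
  T → 4
  π[w,h](T) → 4
  γ[w; SUM(h)→e](π[w,h](T)) → 3

== RESULT ==
w | e
p | 4
r | 10
s | 8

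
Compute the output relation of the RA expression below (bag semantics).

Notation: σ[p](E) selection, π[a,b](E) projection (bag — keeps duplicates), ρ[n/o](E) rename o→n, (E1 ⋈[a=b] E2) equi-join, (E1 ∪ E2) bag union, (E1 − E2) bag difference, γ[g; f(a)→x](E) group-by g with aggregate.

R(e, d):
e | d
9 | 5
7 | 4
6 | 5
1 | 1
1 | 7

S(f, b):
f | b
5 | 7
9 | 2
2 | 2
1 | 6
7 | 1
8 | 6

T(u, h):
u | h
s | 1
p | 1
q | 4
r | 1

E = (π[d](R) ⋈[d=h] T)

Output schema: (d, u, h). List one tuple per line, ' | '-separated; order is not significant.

Subexpression sizes:
  R → 5
  π[d](R) → 5
  T → 4
  (π[d](R) ⋈[d=h] T) → 4

== RESULT ==
d | u | h
1 | p | 1
1 | r | 1
1 | s | 1
4 | q | 4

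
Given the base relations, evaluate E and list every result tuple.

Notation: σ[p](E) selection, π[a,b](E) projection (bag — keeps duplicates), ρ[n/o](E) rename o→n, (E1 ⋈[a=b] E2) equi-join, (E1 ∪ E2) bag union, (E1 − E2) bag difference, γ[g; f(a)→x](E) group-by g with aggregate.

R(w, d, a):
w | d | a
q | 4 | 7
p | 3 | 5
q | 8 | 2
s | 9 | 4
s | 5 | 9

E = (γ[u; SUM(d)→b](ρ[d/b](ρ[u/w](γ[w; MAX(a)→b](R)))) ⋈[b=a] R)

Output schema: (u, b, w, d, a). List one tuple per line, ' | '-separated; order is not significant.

Per-node cardinality:
  R → 5
  γ[w; MAX(a)→b](R) → 3
  ρ[u/w](γ[w; MAX(a)→b](R)) → 3
  ρ[d/b](ρ[u/w](γ[w; MAX(a)→b](R))) → 3
  γ[u; SUM(d)→b](ρ[d/b](ρ[u/w](γ[w; MAX(a)→b](R)))) → 3
  R → 5
  (γ[u; SUM(d)→b](ρ[d/b](ρ[u/w](γ[w; MAX(a)→b](R)))) ⋈[b=a] R) → 3

== RESULT ==
u | b | w | d | a
p | 5 | p | 3 | 5
q | 7 | q | 4 | 7
s | 9 | s | 5 | 9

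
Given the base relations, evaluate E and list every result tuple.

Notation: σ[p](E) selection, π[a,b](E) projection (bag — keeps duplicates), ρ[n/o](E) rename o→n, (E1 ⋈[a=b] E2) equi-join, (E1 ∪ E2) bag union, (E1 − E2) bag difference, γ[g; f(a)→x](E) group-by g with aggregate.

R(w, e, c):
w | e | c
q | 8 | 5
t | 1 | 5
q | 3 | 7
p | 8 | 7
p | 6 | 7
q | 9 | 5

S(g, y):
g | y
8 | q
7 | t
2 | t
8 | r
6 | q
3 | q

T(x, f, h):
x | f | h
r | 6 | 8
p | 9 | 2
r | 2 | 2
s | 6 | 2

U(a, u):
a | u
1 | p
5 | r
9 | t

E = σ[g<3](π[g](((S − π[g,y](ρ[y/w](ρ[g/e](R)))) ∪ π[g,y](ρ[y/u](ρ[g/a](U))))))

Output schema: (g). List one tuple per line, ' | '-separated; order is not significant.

Stepwise |·|:
  S → 6
  R → 6
  ρ[g/e](R) → 6
  ρ[y/w](ρ[g/e](R)) → 6
  π[g,y](ρ[y/w](ρ[g/e](R))) → 6
  (S − π[g,y](ρ[y/w](ρ[g/e](R)))) → 4
  U → 3
  ρ[g/a](U) → 3
  ρ[y/u](ρ[g/a](U)) → 3
  π[g,y](ρ[y/u](ρ[g/a](U))) → 3
  ((S − π[g,y](ρ[y/w](ρ[g/e](R)))) ∪ π[g,y](ρ[y/u](ρ[g/a](U)))) → 7
  π[g](((S − π[g,y](ρ[y/w](ρ[g/e](R)))) ∪ π[g,y](ρ[y/u](ρ[g/a](U))))) → 7
  σ[g<3](π[g](((S − π[g,y](ρ[y/w](ρ[g/e](R)))) ∪ π[g,y](ρ[y/u](ρ[g/a](U)))))) → 2

== RESULT ==
g
1
2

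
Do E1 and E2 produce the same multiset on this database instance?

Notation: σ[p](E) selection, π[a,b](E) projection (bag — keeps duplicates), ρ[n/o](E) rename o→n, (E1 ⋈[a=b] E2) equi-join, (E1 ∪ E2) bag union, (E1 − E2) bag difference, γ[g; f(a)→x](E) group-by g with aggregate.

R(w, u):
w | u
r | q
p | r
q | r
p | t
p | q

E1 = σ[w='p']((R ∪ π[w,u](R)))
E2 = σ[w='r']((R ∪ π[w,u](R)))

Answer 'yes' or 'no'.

E1 subexpression sizes:
  R → 5
  R → 5
  π[w,u](R) → 5
  (R ∪ π[w,u](R)) → 10
  σ[w='p']((R ∪ π[w,u](R))) → 6
E2 subexpression sizes:
  R → 5
  R → 5
  π[w,u](R) → 5
  (R ∪ π[w,u](R)) → 10
  σ[w='r']((R ∪ π[w,u](R))) → 2

E1 result:
w | u
p | q
p | q
p | r
p | r
p | t
p | t
E2 result:
w | u
r | q
r | q
Witness: ('r', 'q') appears 0× in E1 but 2× in E2.

no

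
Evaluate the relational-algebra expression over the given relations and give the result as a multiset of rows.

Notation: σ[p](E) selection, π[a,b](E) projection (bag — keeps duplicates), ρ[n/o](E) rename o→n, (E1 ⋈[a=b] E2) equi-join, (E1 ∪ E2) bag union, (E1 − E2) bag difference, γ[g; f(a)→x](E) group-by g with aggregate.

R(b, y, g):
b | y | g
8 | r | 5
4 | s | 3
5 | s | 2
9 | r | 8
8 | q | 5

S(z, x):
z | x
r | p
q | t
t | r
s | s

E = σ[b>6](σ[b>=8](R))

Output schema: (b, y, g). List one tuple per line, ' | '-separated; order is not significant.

Row counts bottom-up:
  R → 5
  σ[b>=8](R) → 3
  σ[b>6](σ[b>=8](R)) → 3

== RESULT ==
b | y | g
8 | q | 5
8 | r | 5
9 | r | 8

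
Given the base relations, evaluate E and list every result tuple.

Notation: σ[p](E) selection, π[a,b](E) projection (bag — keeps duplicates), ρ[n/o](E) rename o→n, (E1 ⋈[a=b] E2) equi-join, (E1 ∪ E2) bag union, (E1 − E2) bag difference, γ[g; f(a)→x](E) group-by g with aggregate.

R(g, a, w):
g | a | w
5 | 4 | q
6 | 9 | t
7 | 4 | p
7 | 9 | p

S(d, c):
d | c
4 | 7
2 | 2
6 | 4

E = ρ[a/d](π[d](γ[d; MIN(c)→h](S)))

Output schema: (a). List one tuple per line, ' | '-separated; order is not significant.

Stepwise |·|:
  S → 3
  γ[d; MIN(c)→h](S) → 3
  π[d](γ[d; MIN(c)→h](S)) → 3
  ρ[a/d](π[d](γ[d; MIN(c)→h](S))) → 3

== RESULT ==
a
2
4
6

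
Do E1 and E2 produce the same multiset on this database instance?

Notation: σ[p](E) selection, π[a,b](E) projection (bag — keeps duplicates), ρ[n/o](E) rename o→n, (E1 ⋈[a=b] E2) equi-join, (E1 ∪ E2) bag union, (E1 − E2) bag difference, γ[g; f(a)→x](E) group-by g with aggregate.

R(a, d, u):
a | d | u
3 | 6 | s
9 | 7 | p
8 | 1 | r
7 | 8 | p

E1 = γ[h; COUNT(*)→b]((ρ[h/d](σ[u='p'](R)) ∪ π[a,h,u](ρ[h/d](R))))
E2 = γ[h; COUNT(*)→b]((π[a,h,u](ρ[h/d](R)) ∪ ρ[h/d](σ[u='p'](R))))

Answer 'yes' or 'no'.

E1 row counts bottom-up:
  R → 4
  σ[u='p'](R) → 2
  ρ[h/d](σ[u='p'](R)) → 2
  R → 4
  ρ[h/d](R) → 4
  π[a,h,u](ρ[h/d](R)) → 4
  (ρ[h/d](σ[u='p'](R)) ∪ π[a,h,u](ρ[h/d](R))) → 6
  γ[h; COUNT(*)→b]((ρ[h/d](σ[u='p'](R)) ∪ π[a,h,u](ρ[h/d](R)))) → 4
E2 row counts bottom-up:
  R → 4
  ρ[h/d](R) → 4
  π[a,h,u](ρ[h/d](R)) → 4
  R → 4
  σ[u='p'](R) → 2
  ρ[h/d](σ[u='p'](R)) → 2
  (π[a,h,u](ρ[h/d](R)) ∪ ρ[h/d](σ[u='p'](R))) → 6
  γ[h; COUNT(*)→b]((π[a,h,u](ρ[h/d](R)) ∪ ρ[h/d](σ[u='p'](R)))) → 4

E1 and E2 produce the same multiset:
h | b
1 | 1
6 | 1
7 | 2
8 | 2

yes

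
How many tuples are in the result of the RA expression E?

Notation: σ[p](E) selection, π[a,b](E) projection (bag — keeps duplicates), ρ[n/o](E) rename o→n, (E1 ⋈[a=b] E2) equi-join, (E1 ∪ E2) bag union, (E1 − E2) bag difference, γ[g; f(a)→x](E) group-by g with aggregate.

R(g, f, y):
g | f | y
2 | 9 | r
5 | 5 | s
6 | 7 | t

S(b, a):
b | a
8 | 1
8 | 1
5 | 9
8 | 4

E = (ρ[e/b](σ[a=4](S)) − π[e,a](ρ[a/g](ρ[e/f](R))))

Per-node cardinality:
  S → 4
  σ[a=4](S) → 1
  ρ[e/b](σ[a=4](S)) → 1
  R → 3
  ρ[e/f](R) → 3
  ρ[a/g](ρ[e/f](R)) → 3
  π[e,a](ρ[a/g](ρ[e/f](R))) → 3
  (ρ[e/b](σ[a=4](S)) − π[e,a](ρ[a/g](ρ[e/f](R)))) → 1

|E| = 1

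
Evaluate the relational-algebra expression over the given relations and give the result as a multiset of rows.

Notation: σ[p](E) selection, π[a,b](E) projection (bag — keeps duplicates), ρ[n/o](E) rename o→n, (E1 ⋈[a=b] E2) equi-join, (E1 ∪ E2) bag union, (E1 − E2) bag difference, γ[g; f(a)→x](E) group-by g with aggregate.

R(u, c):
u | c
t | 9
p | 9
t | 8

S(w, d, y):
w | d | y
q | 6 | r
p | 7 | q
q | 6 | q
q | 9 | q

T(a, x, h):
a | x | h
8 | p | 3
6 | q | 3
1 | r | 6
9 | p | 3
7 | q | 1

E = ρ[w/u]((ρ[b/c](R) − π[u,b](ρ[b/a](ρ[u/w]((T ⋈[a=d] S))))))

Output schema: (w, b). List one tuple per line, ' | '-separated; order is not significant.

Subexpression sizes:
  R → 3
  ρ[b/c](R) → 3
  T → 5
  S → 4
  (T ⋈[a=d] S) → 4
  ρ[u/w]((T ⋈[a=d] S)) → 4
  ρ[b/a](ρ[u/w]((T ⋈[a=d] S))) → 4
  π[u,b](ρ[b/a](ρ[u/w]((T ⋈[a=d] S)))) → 4
  (ρ[b/c](R) − π[u,b](ρ[b/a](ρ[u/w]((T ⋈[a=d] S))))) → 3
  ρ[w/u]((ρ[b/c](R) − π[u,b](ρ[b/a](ρ[u/w]((T ⋈[a=d] S)))))) → 3

== RESULT ==
w | b
p | 9
t | 8
t | 9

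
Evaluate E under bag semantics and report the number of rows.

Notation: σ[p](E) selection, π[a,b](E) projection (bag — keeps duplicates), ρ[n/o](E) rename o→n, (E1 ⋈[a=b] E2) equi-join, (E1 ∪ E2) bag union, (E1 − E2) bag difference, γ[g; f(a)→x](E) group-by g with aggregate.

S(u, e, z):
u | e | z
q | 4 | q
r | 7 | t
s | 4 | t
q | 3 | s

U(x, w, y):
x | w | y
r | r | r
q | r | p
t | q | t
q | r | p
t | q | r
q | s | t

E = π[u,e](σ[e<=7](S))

Subexpression sizes:
  S → 4
  σ[e<=7](S) → 4
  π[u,e](σ[e<=7](S)) → 4

|E| = 4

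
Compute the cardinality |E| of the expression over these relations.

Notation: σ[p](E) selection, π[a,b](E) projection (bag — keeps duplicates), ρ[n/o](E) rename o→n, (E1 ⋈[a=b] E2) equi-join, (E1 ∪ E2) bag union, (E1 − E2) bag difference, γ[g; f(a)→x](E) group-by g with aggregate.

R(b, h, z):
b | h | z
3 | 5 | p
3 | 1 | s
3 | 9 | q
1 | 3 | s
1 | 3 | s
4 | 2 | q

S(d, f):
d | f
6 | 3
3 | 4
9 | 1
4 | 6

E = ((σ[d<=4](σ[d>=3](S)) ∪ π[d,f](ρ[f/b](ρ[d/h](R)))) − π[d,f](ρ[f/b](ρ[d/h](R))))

Stepwise |·|:
  S → 4
  σ[d>=3](S) → 4
  σ[d<=4](σ[d>=3](S)) → 2
  R → 6
  ρ[d/h](R) → 6
  ρ[f/b](ρ[d/h](R)) → 6
  π[d,f](ρ[f/b](ρ[d/h](R))) → 6
  (σ[d<=4](σ[d>=3](S)) ∪ π[d,f](ρ[f/b](ρ[d/h](R)))) → 8
  R → 6
  ρ[d/h](R) → 6
  ρ[f/b](ρ[d/h](R)) → 6
  π[d,f](ρ[f/b](ρ[d/h](R))) → 6
  ((σ[d<=4](σ[d>=3](S)) ∪ π[d,f](ρ[f/b](ρ[d/h](R)))) − π[d,f](ρ[f/b](ρ[d/h](R)))) → 2

|E| = 2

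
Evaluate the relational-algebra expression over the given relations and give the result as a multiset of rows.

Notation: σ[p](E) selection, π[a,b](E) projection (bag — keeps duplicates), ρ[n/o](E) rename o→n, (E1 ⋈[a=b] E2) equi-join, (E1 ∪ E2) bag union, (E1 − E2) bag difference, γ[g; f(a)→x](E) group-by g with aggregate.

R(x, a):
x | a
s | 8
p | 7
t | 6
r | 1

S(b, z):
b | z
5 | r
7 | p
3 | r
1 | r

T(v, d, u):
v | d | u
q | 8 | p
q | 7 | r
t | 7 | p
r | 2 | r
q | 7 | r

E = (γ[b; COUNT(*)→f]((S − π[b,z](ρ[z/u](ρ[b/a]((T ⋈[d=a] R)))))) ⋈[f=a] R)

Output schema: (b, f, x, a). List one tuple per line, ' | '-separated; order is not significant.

Per-node cardinality:
  S → 4
  T → 5
  R → 4
  (T ⋈[d=a] R) → 4
  ρ[b/a]((T ⋈[d=a] R)) → 4
  ρ[z/u](ρ[b/a]((T ⋈[d=a] R))) → 4
  π[b,z](ρ[z/u](ρ[b/a]((T ⋈[d=a] R)))) → 4
  (S − π[b,z](ρ[z/u](ρ[b/a]((T ⋈[d=a] R))))) → 3
  γ[b; COUNT(*)→f]((S − π[b,z](ρ[z/u](ρ[b/a]((T ⋈[d=a] R)))))) → 3
  R → 4
  (γ[b; COUNT(*)→f]((S − π[b,z](ρ[z/u](ρ[b/a]((T ⋈[d=a] R)))))) ⋈[f=a] R) → 3

== RESULT ==
b | f | x | a
1 | 1 | r | 1
3 | 1 | r | 1
5 | 1 | r | 1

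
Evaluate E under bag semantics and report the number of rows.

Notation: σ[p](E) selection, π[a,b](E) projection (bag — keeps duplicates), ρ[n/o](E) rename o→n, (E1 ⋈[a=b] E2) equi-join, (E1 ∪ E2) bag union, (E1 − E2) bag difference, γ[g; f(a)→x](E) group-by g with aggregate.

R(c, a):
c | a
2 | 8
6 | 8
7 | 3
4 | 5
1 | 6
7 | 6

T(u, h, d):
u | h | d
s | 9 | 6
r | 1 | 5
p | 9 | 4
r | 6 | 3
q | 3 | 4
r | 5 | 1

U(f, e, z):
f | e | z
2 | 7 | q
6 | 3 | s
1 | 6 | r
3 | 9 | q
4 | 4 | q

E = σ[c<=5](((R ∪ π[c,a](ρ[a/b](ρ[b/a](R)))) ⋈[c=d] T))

Row counts bottom-up:
  R → 6
  R → 6
  ρ[b/a](R) → 6
  ρ[a/b](ρ[b/a](R)) → 6
  π[c,a](ρ[a/b](ρ[b/a](R))) → 6
  (R ∪ π[c,a](ρ[a/b](ρ[b/a](R)))) → 12
  T → 6
  ((R ∪ π[c,a](ρ[a/b](ρ[b/a](R)))) ⋈[c=d] T) → 8
  σ[c<=5](((R ∪ π[c,a](ρ[a/b](ρ[b/a](R)))) ⋈[c=d] T)) → 6

|E| = 6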